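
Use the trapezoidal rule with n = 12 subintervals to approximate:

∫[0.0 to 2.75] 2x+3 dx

f(x) = 2x+3
a = 0.0, b = 2.75, n = 12
h = (b - a)/n = 0.229167

Trapezoidal rule: (h/2)[f(x₀) + 2f(x₁) + 2f(x₂) + ... + f(xₙ)]

x_0 = 0.0000, f(x_0) = 3.000000, coefficient = 1
x_1 = 0.2292, f(x_1) = 3.458333, coefficient = 2
x_2 = 0.4583, f(x_2) = 3.916667, coefficient = 2
x_3 = 0.6875, f(x_3) = 4.375000, coefficient = 2
x_4 = 0.9167, f(x_4) = 4.833333, coefficient = 2
x_5 = 1.1458, f(x_5) = 5.291667, coefficient = 2
x_6 = 1.3750, f(x_6) = 5.750000, coefficient = 2
x_7 = 1.6042, f(x_7) = 6.208333, coefficient = 2
x_8 = 1.8333, f(x_8) = 6.666667, coefficient = 2
x_9 = 2.0625, f(x_9) = 7.125000, coefficient = 2
x_10 = 2.2917, f(x_10) = 7.583333, coefficient = 2
x_11 = 2.5208, f(x_11) = 8.041667, coefficient = 2
x_12 = 2.7500, f(x_12) = 8.500000, coefficient = 1

I ≈ (0.229167/2) × 138.000000 = 15.812500
Exact value: 15.812500
Error: 0.000000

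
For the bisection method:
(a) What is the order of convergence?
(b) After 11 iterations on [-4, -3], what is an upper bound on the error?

(a) Bisection has linear (order 1) convergence; the error is halved each step.

(b) Error bound = (b-a)/2^n = (-3 - (-4))/2^{11}
    = 1/2^{11}

(a) 1 (linear); (b) error ≤ 4.88e-04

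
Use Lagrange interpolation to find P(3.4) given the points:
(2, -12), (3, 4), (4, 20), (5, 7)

Lagrange interpolation formula:
P(x) = Σ yᵢ × Lᵢ(x)
where Lᵢ(x) = Π_{j≠i} (x - xⱼ)/(xᵢ - xⱼ)

L_0(3.4) = (3.4 - 3)/(2 - 3) × (3.4 - 4)/(2 - 4) × (3.4 - 5)/(2 - 5) = -0.064000
L_1(3.4) = (3.4 - 2)/(3 - 2) × (3.4 - 4)/(3 - 4) × (3.4 - 5)/(3 - 5) = 0.672000
L_2(3.4) = (3.4 - 2)/(4 - 2) × (3.4 - 3)/(4 - 3) × (3.4 - 5)/(4 - 5) = 0.448000
L_3(3.4) = (3.4 - 2)/(5 - 2) × (3.4 - 3)/(5 - 3) × (3.4 - 4)/(5 - 4) = -0.056000

P(3.4) = (-12)×L_0(3.4) + 4×L_1(3.4) + 20×L_2(3.4) + 7×L_3(3.4)
P(3.4) = 12.024000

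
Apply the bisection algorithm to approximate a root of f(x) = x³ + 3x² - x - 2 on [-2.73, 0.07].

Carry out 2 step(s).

f(x) = x³ + 3x² - x - 2
Initial interval: [-2.73, 0.07]

Iteration 1:
  c_1 = (-2.730000 + 0.070000)/2 = -1.330000
  f(c_1) = f(-1.330000) = 2.284063
  f(a) × f(c) ≥ 0, new interval: [-1.330000, 0.070000]
Iteration 2:
  c_2 = (-1.330000 + 0.070000)/2 = -0.630000
  f(c_2) = f(-0.630000) = -0.429347
  f(a) × f(c) < 0, new interval: [-1.330000, -0.630000]

After 2 iteration(s), the approximation is c_2 = -0.630000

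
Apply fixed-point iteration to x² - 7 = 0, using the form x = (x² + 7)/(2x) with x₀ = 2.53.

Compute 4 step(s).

Equation: x² - 7 = 0
Fixed-point form: x = (x² + 7)/(2x)
x₀ = 2.53

x_1 = g(2.530000) = 2.648399
x_2 = g(2.648399) = 2.645753
x_3 = g(2.645753) = 2.645751
x_4 = g(2.645751) = 2.645751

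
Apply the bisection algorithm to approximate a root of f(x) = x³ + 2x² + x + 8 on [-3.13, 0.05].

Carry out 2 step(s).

f(x) = x³ + 2x² + x + 8
Initial interval: [-3.13, 0.05]

Iteration 1:
  c_1 = (-3.130000 + 0.050000)/2 = -1.540000
  f(c_1) = f(-1.540000) = 7.550936
  f(a) × f(c) < 0, new interval: [-3.130000, -1.540000]
Iteration 2:
  c_2 = (-3.130000 + (-1.540000))/2 = -2.335000
  f(c_2) = f(-2.335000) = 3.838505
  f(a) × f(c) < 0, new interval: [-3.130000, -2.335000]

After 2 iteration(s), the approximation is c_2 = -2.335000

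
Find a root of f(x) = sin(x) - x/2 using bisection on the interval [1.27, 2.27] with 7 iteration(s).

f(x) = sin(x) - x/2
Initial interval: [1.27, 2.27]

Iteration 1:
  c_1 = (1.270000 + 2.270000)/2 = 1.770000
  f(c_1) = f(1.770000) = 0.095224
  f(a) × f(c) ≥ 0, new interval: [1.770000, 2.270000]
Iteration 2:
  c_2 = (1.770000 + 2.270000)/2 = 2.020000
  f(c_2) = f(2.020000) = -0.109207
  f(a) × f(c) < 0, new interval: [1.770000, 2.020000]
Iteration 3:
  c_3 = (1.770000 + 2.020000)/2 = 1.895000
  f(c_3) = f(1.895000) = 0.000405
  f(a) × f(c) ≥ 0, new interval: [1.895000, 2.020000]
Iteration 4:
  c_4 = (1.895000 + 2.020000)/2 = 1.957500
  f(c_4) = f(1.957500) = -0.052593
  f(a) × f(c) < 0, new interval: [1.895000, 1.957500]
Iteration 5:
  c_5 = (1.895000 + 1.957500)/2 = 1.926250
  f(c_5) = f(1.926250) = -0.025636
  f(a) × f(c) < 0, new interval: [1.895000, 1.926250]
Iteration 6:
  c_6 = (1.895000 + 1.926250)/2 = 1.910625
  f(c_6) = f(1.910625) = -0.012501
  f(a) × f(c) < 0, new interval: [1.895000, 1.910625]
Iteration 7:
  c_7 = (1.895000 + 1.910625)/2 = 1.902813
  f(c_7) = f(1.902813) = -0.006019
  f(a) × f(c) < 0, new interval: [1.895000, 1.902813]

After 7 iteration(s), the approximation is c_7 = 1.902813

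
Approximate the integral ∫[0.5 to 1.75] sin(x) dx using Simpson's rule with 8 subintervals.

f(x) = sin(x)
a = 0.5, b = 1.75, n = 8
h = (b - a)/n = 0.156250

Simpson's rule: (h/3)[f(x₀) + 4f(x₁) + 2f(x₂) + ... + f(xₙ)]

x_0 = 0.5000, f(x_0) = 0.479426, coefficient = 1
x_1 = 0.6562, f(x_1) = 0.610150, coefficient = 4
x_2 = 0.8125, f(x_2) = 0.726009, coefficient = 2
x_3 = 0.9688, f(x_3) = 0.824178, coefficient = 4
x_4 = 1.1250, f(x_4) = 0.902268, coefficient = 2
x_5 = 1.2812, f(x_5) = 0.958374, coefficient = 4
x_6 = 1.4375, f(x_6) = 0.991129, coefficient = 2
x_7 = 1.5938, f(x_7) = 0.999737, coefficient = 4
x_8 = 1.7500, f(x_8) = 0.983986, coefficient = 1

I ≈ (0.156250/3) × 20.271977 = 1.055832
Exact value: 1.055829
Error: 0.000004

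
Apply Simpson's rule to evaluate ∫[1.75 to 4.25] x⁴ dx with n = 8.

f(x) = x⁴
a = 1.75, b = 4.25, n = 8
h = (b - a)/n = 0.312500

Simpson's rule: (h/3)[f(x₀) + 4f(x₁) + 2f(x₂) + ... + f(xₙ)]

x_0 = 1.7500, f(x_0) = 9.378906, coefficient = 1
x_1 = 2.0625, f(x_1) = 18.095718, coefficient = 4
x_2 = 2.3750, f(x_2) = 31.816650, coefficient = 2
x_3 = 2.6875, f(x_3) = 52.166763, coefficient = 4
x_4 = 3.0000, f(x_4) = 81.000000, coefficient = 2
x_5 = 3.3125, f(x_5) = 120.399185, coefficient = 4
x_6 = 3.6250, f(x_6) = 172.676025, coefficient = 2
x_7 = 3.9375, f(x_7) = 240.371109, coefficient = 4
x_8 = 4.2500, f(x_8) = 326.253906, coefficient = 1

I ≈ (0.312500/3) × 2630.749268 = 274.036382
Exact value: 274.033203
Error: 0.003179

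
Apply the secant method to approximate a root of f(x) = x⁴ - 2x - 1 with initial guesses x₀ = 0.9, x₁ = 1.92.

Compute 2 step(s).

f(x) = x⁴ - 2x - 1
x₀ = 0.9, x₁ = 1.92

Secant formula: x_{n+1} = x_n - f(x_n)(x_n - x_{n-1})/(f(x_n) - f(x_{n-1}))

Iteration 1:
  f(0.900000) = -2.143900
  f(1.920000) = 8.749545
  x_2 = 1.920000 - 8.749545×(1.920000 - 0.900000)/(8.749545 - (-2.143900))
       = 1.100743
Iteration 2:
  f(1.920000) = 8.749545
  f(1.100743) = -1.733428
  x_3 = 1.100743 - (-1.733428)×(1.100743 - 1.920000)/(-1.733428 - 8.749545)
       = 1.236212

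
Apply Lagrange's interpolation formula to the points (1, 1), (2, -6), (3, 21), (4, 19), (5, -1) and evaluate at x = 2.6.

Lagrange interpolation formula:
P(x) = Σ yᵢ × Lᵢ(x)
where Lᵢ(x) = Π_{j≠i} (x - xⱼ)/(xᵢ - xⱼ)

L_0(2.6) = (2.6 - 2)/(1 - 2) × (2.6 - 3)/(1 - 3) × (2.6 - 4)/(1 - 4) × (2.6 - 5)/(1 - 5) = -0.033600
L_1(2.6) = (2.6 - 1)/(2 - 1) × (2.6 - 3)/(2 - 3) × (2.6 - 4)/(2 - 4) × (2.6 - 5)/(2 - 5) = 0.358400
L_2(2.6) = (2.6 - 1)/(3 - 1) × (2.6 - 2)/(3 - 2) × (2.6 - 4)/(3 - 4) × (2.6 - 5)/(3 - 5) = 0.806400
L_3(2.6) = (2.6 - 1)/(4 - 1) × (2.6 - 2)/(4 - 2) × (2.6 - 3)/(4 - 3) × (2.6 - 5)/(4 - 5) = -0.153600
L_4(2.6) = (2.6 - 1)/(5 - 1) × (2.6 - 2)/(5 - 2) × (2.6 - 3)/(5 - 3) × (2.6 - 4)/(5 - 4) = 0.022400

P(2.6) = 1×L_0(2.6) + (-6)×L_1(2.6) + 21×L_2(2.6) + 19×L_3(2.6) + (-1)×L_4(2.6)
P(2.6) = 11.809600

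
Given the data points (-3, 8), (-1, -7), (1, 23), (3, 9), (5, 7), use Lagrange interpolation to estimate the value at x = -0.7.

Lagrange interpolation formula:
P(x) = Σ yᵢ × Lᵢ(x)
where Lᵢ(x) = Π_{j≠i} (x - xⱼ)/(xᵢ - xⱼ)

L_0(-0.7) = (-0.7 - (-1))/(-3 - (-1)) × (-0.7 - 1)/(-3 - 1) × (-0.7 - 3)/(-3 - 3) × (-0.7 - 5)/(-3 - 5) = -0.028010
L_1(-0.7) = (-0.7 - (-3))/(-1 - (-3)) × (-0.7 - 1)/(-1 - 1) × (-0.7 - 3)/(-1 - 3) × (-0.7 - 5)/(-1 - 5) = 0.858978
L_2(-0.7) = (-0.7 - (-3))/(1 - (-3)) × (-0.7 - (-1))/(1 - (-1)) × (-0.7 - 3)/(1 - 3) × (-0.7 - 5)/(1 - 5) = 0.227377
L_3(-0.7) = (-0.7 - (-3))/(3 - (-3)) × (-0.7 - (-1))/(3 - (-1)) × (-0.7 - 1)/(3 - 1) × (-0.7 - 5)/(3 - 5) = -0.069647
L_4(-0.7) = (-0.7 - (-3))/(5 - (-3)) × (-0.7 - (-1))/(5 - (-1)) × (-0.7 - 1)/(5 - 1) × (-0.7 - 3)/(5 - 3) = 0.011302

P(-0.7) = 8×L_0(-0.7) + (-7)×L_1(-0.7) + 23×L_2(-0.7) + 9×L_3(-0.7) + 7×L_4(-0.7)
P(-0.7) = -1.554973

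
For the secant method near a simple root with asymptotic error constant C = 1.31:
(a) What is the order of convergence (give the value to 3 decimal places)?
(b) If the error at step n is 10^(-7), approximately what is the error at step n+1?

(a) Secant method has superlinear convergence with order φ = (1+√5)/2 ≈ 1.618.
    This means |e_{n+1}| ≈ C|e_n|^1.618.

(b) With |e_n| = 10^(-7) and C = 1.31:
    |e_{n+1}| ≈ 1.31 × (10^(-7))^1.618 = 1.31 × 10^(-11.33)

(a) ≈ 1.618 (golden ratio); (b) |e_{n+1}| ≈ 6.181e-12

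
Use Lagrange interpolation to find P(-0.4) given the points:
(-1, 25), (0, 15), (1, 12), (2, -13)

Lagrange interpolation formula:
P(x) = Σ yᵢ × Lᵢ(x)
where Lᵢ(x) = Π_{j≠i} (x - xⱼ)/(xᵢ - xⱼ)

L_0(-0.4) = (-0.4 - 0)/(-1 - 0) × (-0.4 - 1)/(-1 - 1) × (-0.4 - 2)/(-1 - 2) = 0.224000
L_1(-0.4) = (-0.4 - (-1))/(0 - (-1)) × (-0.4 - 1)/(0 - 1) × (-0.4 - 2)/(0 - 2) = 1.008000
L_2(-0.4) = (-0.4 - (-1))/(1 - (-1)) × (-0.4 - 0)/(1 - 0) × (-0.4 - 2)/(1 - 2) = -0.288000
L_3(-0.4) = (-0.4 - (-1))/(2 - (-1)) × (-0.4 - 0)/(2 - 0) × (-0.4 - 1)/(2 - 1) = 0.056000

P(-0.4) = 25×L_0(-0.4) + 15×L_1(-0.4) + 12×L_2(-0.4) + (-13)×L_3(-0.4)
P(-0.4) = 16.536000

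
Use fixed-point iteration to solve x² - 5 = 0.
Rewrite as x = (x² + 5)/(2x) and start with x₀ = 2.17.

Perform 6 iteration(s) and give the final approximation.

Equation: x² - 5 = 0
Fixed-point form: x = (x² + 5)/(2x)
x₀ = 2.17

x_1 = g(2.170000) = 2.237074
x_2 = g(2.237074) = 2.236068
x_3 = g(2.236068) = 2.236068
x_4 = g(2.236068) = 2.236068
x_5 = g(2.236068) = 2.236068
x_6 = g(2.236068) = 2.236068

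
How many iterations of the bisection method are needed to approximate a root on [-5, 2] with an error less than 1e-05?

We need (b-a)/2^n ≤ 1e-05
(2 - (-5))/2^n ≤ 1e-05
7/2^n ≤ 1e-05
2^n ≥ 700000
n ≥ log₂(700000) = 19.42
n ≥ 20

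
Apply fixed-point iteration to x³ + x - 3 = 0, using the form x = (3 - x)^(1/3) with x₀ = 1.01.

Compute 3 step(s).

Equation: x³ + x - 3 = 0
Fixed-point form: x = (3 - x)^(1/3)
x₀ = 1.01

x_1 = g(1.010000) = 1.257818
x_2 = g(1.257818) = 1.203274
x_3 = g(1.203274) = 1.215702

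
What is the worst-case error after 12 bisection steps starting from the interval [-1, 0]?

Bisection error bound: |error| ≤ (b-a)/2^n
|error| ≤ (0 - (-1))/2^12 = 1/2^12
|error| ≤ 0.0002441406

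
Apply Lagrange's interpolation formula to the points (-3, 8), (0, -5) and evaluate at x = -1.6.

Lagrange interpolation formula:
P(x) = Σ yᵢ × Lᵢ(x)
where Lᵢ(x) = Π_{j≠i} (x - xⱼ)/(xᵢ - xⱼ)

L_0(-1.6) = (-1.6 - 0)/(-3 - 0) = 0.533333
L_1(-1.6) = (-1.6 - (-3))/(0 - (-3)) = 0.466667

P(-1.6) = 8×L_0(-1.6) + (-5)×L_1(-1.6)
P(-1.6) = 1.933333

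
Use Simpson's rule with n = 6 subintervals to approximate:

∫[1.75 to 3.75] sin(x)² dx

f(x) = sin(x)²
a = 1.75, b = 3.75, n = 6
h = (b - a)/n = 0.333333

Simpson's rule: (h/3)[f(x₀) + 4f(x₁) + 2f(x₂) + ... + f(xₙ)]

x_0 = 1.7500, f(x_0) = 0.968228, coefficient = 1
x_1 = 2.0833, f(x_1) = 0.759518, coefficient = 4
x_2 = 2.4167, f(x_2) = 0.439675, coefficient = 2
x_3 = 2.7500, f(x_3) = 0.145665, coefficient = 4
x_4 = 3.0833, f(x_4) = 0.003390, coefficient = 2
x_5 = 3.4167, f(x_5) = 0.073776, coefficient = 4
x_6 = 3.7500, f(x_6) = 0.326682, coefficient = 1

I ≈ (0.333333/3) × 6.096879 = 0.677431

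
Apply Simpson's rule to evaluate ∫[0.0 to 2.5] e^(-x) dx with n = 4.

f(x) = e^(-x)
a = 0.0, b = 2.5, n = 4
h = (b - a)/n = 0.625000

Simpson's rule: (h/3)[f(x₀) + 4f(x₁) + 2f(x₂) + ... + f(xₙ)]

x_0 = 0.0000, f(x_0) = 1.000000, coefficient = 1
x_1 = 0.6250, f(x_1) = 0.535261, coefficient = 4
x_2 = 1.2500, f(x_2) = 0.286505, coefficient = 2
x_3 = 1.8750, f(x_3) = 0.153355, coefficient = 4
x_4 = 2.5000, f(x_4) = 0.082085, coefficient = 1

I ≈ (0.625000/3) × 4.409560 = 0.918658
Exact value: 0.917915
Error: 0.000743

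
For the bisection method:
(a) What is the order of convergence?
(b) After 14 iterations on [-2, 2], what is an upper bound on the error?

(a) Bisection has linear (order 1) convergence; the error is halved each step.

(b) Error bound = (b-a)/2^n = (2 - (-2))/2^{14}
    = 4/2^{14}

(a) 1 (linear); (b) error ≤ 2.44e-04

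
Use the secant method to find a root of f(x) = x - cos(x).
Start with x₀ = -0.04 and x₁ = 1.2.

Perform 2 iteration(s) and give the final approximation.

f(x) = x - cos(x)
x₀ = -0.04, x₁ = 1.2

Secant formula: x_{n+1} = x_n - f(x_n)(x_n - x_{n-1})/(f(x_n) - f(x_{n-1}))

Iteration 1:
  f(-0.040000) = -1.039200
  f(1.200000) = 0.837642
  x_2 = 1.200000 - 0.837642×(1.200000 - (-0.040000))/(0.837642 - (-1.039200))
       = 0.646583
Iteration 2:
  f(1.200000) = 0.837642
  f(0.646583) = -0.151564
  x_3 = 0.646583 - (-0.151564)×(0.646583 - 1.200000)/(-0.151564 - 0.837642)
       = 0.731376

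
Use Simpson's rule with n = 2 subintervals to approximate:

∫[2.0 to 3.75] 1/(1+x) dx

f(x) = 1/(1+x)
a = 2.0, b = 3.75, n = 2
h = (b - a)/n = 0.875000

Simpson's rule: (h/3)[f(x₀) + 4f(x₁) + 2f(x₂) + ... + f(xₙ)]

x_0 = 2.0000, f(x_0) = 0.333333, coefficient = 1
x_1 = 2.8750, f(x_1) = 0.258065, coefficient = 4
x_2 = 3.7500, f(x_2) = 0.210526, coefficient = 1

I ≈ (0.875000/3) × 1.576118 = 0.459701
Exact value: 0.459532
Error: 0.000169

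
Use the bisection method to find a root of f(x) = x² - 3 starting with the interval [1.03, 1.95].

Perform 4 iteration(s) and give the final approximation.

f(x) = x² - 3
Initial interval: [1.03, 1.95]

Iteration 1:
  c_1 = (1.030000 + 1.950000)/2 = 1.490000
  f(c_1) = f(1.490000) = -0.779900
  f(a) × f(c) ≥ 0, new interval: [1.490000, 1.950000]
Iteration 2:
  c_2 = (1.490000 + 1.950000)/2 = 1.720000
  f(c_2) = f(1.720000) = -0.041600
  f(a) × f(c) ≥ 0, new interval: [1.720000, 1.950000]
Iteration 3:
  c_3 = (1.720000 + 1.950000)/2 = 1.835000
  f(c_3) = f(1.835000) = 0.367225
  f(a) × f(c) < 0, new interval: [1.720000, 1.835000]
Iteration 4:
  c_4 = (1.720000 + 1.835000)/2 = 1.777500
  f(c_4) = f(1.777500) = 0.159506
  f(a) × f(c) < 0, new interval: [1.720000, 1.777500]

After 4 iteration(s), the approximation is c_4 = 1.777500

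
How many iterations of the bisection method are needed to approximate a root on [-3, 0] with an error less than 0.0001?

We need (b-a)/2^n ≤ 0.0001
(0 - (-3))/2^n ≤ 0.0001
3/2^n ≤ 0.0001
2^n ≥ 30000
n ≥ log₂(30000) = 14.87
n ≥ 15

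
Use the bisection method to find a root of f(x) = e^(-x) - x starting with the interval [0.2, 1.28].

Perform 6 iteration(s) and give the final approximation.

f(x) = e^(-x) - x
Initial interval: [0.2, 1.28]

Iteration 1:
  c_1 = (0.200000 + 1.280000)/2 = 0.740000
  f(c_1) = f(0.740000) = -0.262886
  f(a) × f(c) < 0, new interval: [0.200000, 0.740000]
Iteration 2:
  c_2 = (0.200000 + 0.740000)/2 = 0.470000
  f(c_2) = f(0.470000) = 0.155002
  f(a) × f(c) ≥ 0, new interval: [0.470000, 0.740000]
Iteration 3:
  c_3 = (0.470000 + 0.740000)/2 = 0.605000
  f(c_3) = f(0.605000) = -0.058926
  f(a) × f(c) < 0, new interval: [0.470000, 0.605000]
Iteration 4:
  c_4 = (0.470000 + 0.605000)/2 = 0.537500
  f(c_4) = f(0.537500) = 0.046707
  f(a) × f(c) ≥ 0, new interval: [0.537500, 0.605000]
Iteration 5:
  c_5 = (0.537500 + 0.605000)/2 = 0.571250
  f(c_5) = f(0.571250) = -0.006431
  f(a) × f(c) < 0, new interval: [0.537500, 0.571250]
Iteration 6:
  c_6 = (0.537500 + 0.571250)/2 = 0.554375
  f(c_6) = f(0.554375) = 0.020056
  f(a) × f(c) ≥ 0, new interval: [0.554375, 0.571250]

After 6 iteration(s), the approximation is c_6 = 0.554375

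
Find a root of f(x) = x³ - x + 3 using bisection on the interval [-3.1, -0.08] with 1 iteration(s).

f(x) = x³ - x + 3
Initial interval: [-3.1, -0.08]

Iteration 1:
  c_1 = (-3.100000 + (-0.080000))/2 = -1.590000
  f(c_1) = f(-1.590000) = 0.570321
  f(a) × f(c) < 0, new interval: [-3.100000, -1.590000]

After 1 iteration(s), the approximation is c_1 = -1.590000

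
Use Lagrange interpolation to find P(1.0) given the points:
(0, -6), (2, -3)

Lagrange interpolation formula:
P(x) = Σ yᵢ × Lᵢ(x)
where Lᵢ(x) = Π_{j≠i} (x - xⱼ)/(xᵢ - xⱼ)

L_0(1.0) = (1.0 - 2)/(0 - 2) = 0.500000
L_1(1.0) = (1.0 - 0)/(2 - 0) = 0.500000

P(1.0) = (-6)×L_0(1.0) + (-3)×L_1(1.0)
P(1.0) = -4.500000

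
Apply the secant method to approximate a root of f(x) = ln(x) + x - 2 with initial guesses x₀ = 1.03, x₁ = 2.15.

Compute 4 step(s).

f(x) = ln(x) + x - 2
x₀ = 1.03, x₁ = 2.15

Secant formula: x_{n+1} = x_n - f(x_n)(x_n - x_{n-1})/(f(x_n) - f(x_{n-1}))

Iteration 1:
  f(1.030000) = -0.940441
  f(2.150000) = 0.915468
  x_2 = 2.150000 - 0.915468×(2.150000 - 1.030000)/(0.915468 - (-0.940441))
       = 1.597535
Iteration 2:
  f(2.150000) = 0.915468
  f(1.597535) = 0.065998
  x_3 = 1.597535 - 0.065998×(1.597535 - 2.150000)/(0.065998 - 0.915468)
       = 1.554613
Iteration 3:
  f(1.597535) = 0.065998
  f(1.554613) = -0.004160
  x_4 = 1.554613 - (-0.004160)×(1.554613 - 1.597535)/(-0.004160 - 0.065998)
       = 1.557158
Iteration 4:
  f(1.554613) = -0.004160
  f(1.557158) = 0.000021
  x_5 = 1.557158 - 0.000021×(1.557158 - 1.554613)/(0.000021 - (-0.004160))
       = 1.557146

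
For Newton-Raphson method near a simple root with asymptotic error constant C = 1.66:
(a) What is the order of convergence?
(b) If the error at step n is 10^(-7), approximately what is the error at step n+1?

(a) Newton-Raphson has quadratic (order 2) convergence near simple roots.
    This means |e_{n+1}| ≈ C|e_n|².

(b) With |e_n| = 10^(-7) and C = 1.66:
    |e_{n+1}| ≈ 1.66 × (10^(-7))² = 1.66 × 10^(-14)

(a) 2 (quadratic); (b) |e_{n+1}| ≈ 1.660e-14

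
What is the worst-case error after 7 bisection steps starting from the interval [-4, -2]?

Bisection error bound: |error| ≤ (b-a)/2^n
|error| ≤ (-2 - (-4))/2^7 = 2/2^7
|error| ≤ 0.0156250000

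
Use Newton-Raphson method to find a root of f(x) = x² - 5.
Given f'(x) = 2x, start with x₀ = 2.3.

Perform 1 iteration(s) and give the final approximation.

f(x) = x² - 5
f'(x) = 2x
x₀ = 2.3

Newton-Raphson formula: x_{n+1} = x_n - f(x_n)/f'(x_n)

Iteration 1:
  f(2.300000) = 0.290000
  f'(2.300000) = 4.600000
  x_1 = 2.300000 - 0.290000/4.600000 = 2.236957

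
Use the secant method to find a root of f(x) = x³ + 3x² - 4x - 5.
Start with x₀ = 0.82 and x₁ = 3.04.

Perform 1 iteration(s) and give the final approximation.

f(x) = x³ + 3x² - 4x - 5
x₀ = 0.82, x₁ = 3.04

Secant formula: x_{n+1} = x_n - f(x_n)(x_n - x_{n-1})/(f(x_n) - f(x_{n-1}))

Iteration 1:
  f(0.820000) = -5.711432
  f(3.040000) = 38.659264
  x_2 = 3.040000 - 38.659264×(3.040000 - 0.820000)/(38.659264 - (-5.711432))
       = 1.105760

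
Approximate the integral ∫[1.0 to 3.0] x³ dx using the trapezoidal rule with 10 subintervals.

f(x) = x³
a = 1.0, b = 3.0, n = 10
h = (b - a)/n = 0.200000

Trapezoidal rule: (h/2)[f(x₀) + 2f(x₁) + 2f(x₂) + ... + f(xₙ)]

x_0 = 1.0000, f(x_0) = 1.000000, coefficient = 1
x_1 = 1.2000, f(x_1) = 1.728000, coefficient = 2
x_2 = 1.4000, f(x_2) = 2.744000, coefficient = 2
x_3 = 1.6000, f(x_3) = 4.096000, coefficient = 2
x_4 = 1.8000, f(x_4) = 5.832000, coefficient = 2
x_5 = 2.0000, f(x_5) = 8.000000, coefficient = 2
x_6 = 2.2000, f(x_6) = 10.648000, coefficient = 2
x_7 = 2.4000, f(x_7) = 13.824000, coefficient = 2
x_8 = 2.6000, f(x_8) = 17.576000, coefficient = 2
x_9 = 2.8000, f(x_9) = 21.952000, coefficient = 2
x_10 = 3.0000, f(x_10) = 27.000000, coefficient = 1

I ≈ (0.200000/2) × 200.800000 = 20.080000
Exact value: 20.000000
Error: 0.080000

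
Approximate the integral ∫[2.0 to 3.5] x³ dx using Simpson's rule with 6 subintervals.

f(x) = x³
a = 2.0, b = 3.5, n = 6
h = (b - a)/n = 0.250000

Simpson's rule: (h/3)[f(x₀) + 4f(x₁) + 2f(x₂) + ... + f(xₙ)]

x_0 = 2.0000, f(x_0) = 8.000000, coefficient = 1
x_1 = 2.2500, f(x_1) = 11.390625, coefficient = 4
x_2 = 2.5000, f(x_2) = 15.625000, coefficient = 2
x_3 = 2.7500, f(x_3) = 20.796875, coefficient = 4
x_4 = 3.0000, f(x_4) = 27.000000, coefficient = 2
x_5 = 3.2500, f(x_5) = 34.328125, coefficient = 4
x_6 = 3.5000, f(x_6) = 42.875000, coefficient = 1

I ≈ (0.250000/3) × 402.187500 = 33.515625
Exact value: 33.515625
Error: 0.000000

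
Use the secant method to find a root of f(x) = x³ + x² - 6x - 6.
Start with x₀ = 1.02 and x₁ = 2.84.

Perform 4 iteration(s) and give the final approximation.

f(x) = x³ + x² - 6x - 6
x₀ = 1.02, x₁ = 2.84

Secant formula: x_{n+1} = x_n - f(x_n)(x_n - x_{n-1})/(f(x_n) - f(x_{n-1}))

Iteration 1:
  f(1.020000) = -10.018392
  f(2.840000) = 7.931904
  x_2 = 2.840000 - 7.931904×(2.840000 - 1.020000)/(7.931904 - (-10.018392))
       = 2.035776
Iteration 2:
  f(2.840000) = 7.931904
  f(2.035776) = -5.633239
  x_3 = 2.035776 - (-5.633239)×(2.035776 - 2.840000)/(-5.633239 - 7.931904)
       = 2.369748
Iteration 3:
  f(2.035776) = -5.633239
  f(2.369748) = -1.294970
  x_4 = 2.369748 - (-1.294970)×(2.369748 - 2.035776)/(-1.294970 - (-5.633239))
       = 2.469439
Iteration 4:
  f(2.369748) = -1.294970
  f(2.469439) = 0.340452
  x_5 = 2.469439 - 0.340452×(2.469439 - 2.369748)/(0.340452 - (-1.294970))
       = 2.448686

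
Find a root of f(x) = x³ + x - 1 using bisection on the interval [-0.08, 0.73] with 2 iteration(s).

f(x) = x³ + x - 1
Initial interval: [-0.08, 0.73]

Iteration 1:
  c_1 = (-0.080000 + 0.730000)/2 = 0.325000
  f(c_1) = f(0.325000) = -0.640672
  f(a) × f(c) ≥ 0, new interval: [0.325000, 0.730000]
Iteration 2:
  c_2 = (0.325000 + 0.730000)/2 = 0.527500
  f(c_2) = f(0.527500) = -0.325720
  f(a) × f(c) ≥ 0, new interval: [0.527500, 0.730000]

After 2 iteration(s), the approximation is c_2 = 0.527500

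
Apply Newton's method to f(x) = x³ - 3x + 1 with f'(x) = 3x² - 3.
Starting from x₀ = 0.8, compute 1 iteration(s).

f(x) = x³ - 3x + 1
f'(x) = 3x² - 3
x₀ = 0.8

Newton-Raphson formula: x_{n+1} = x_n - f(x_n)/f'(x_n)

Iteration 1:
  f(0.800000) = -0.888000
  f'(0.800000) = -1.080000
  x_1 = 0.800000 - (-0.888000)/(-1.080000) = -0.022222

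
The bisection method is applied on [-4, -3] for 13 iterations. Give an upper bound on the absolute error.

Bisection error bound: |error| ≤ (b-a)/2^n
|error| ≤ (-3 - (-4))/2^13 = 1/2^13
|error| ≤ 0.0001220703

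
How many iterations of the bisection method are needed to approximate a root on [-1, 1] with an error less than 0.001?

We need (b-a)/2^n ≤ 0.001
(1 - (-1))/2^n ≤ 0.001
2/2^n ≤ 0.001
2^n ≥ 2000
n ≥ log₂(2000) = 10.97
n ≥ 11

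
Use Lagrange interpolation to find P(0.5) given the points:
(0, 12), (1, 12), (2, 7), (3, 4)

Lagrange interpolation formula:
P(x) = Σ yᵢ × Lᵢ(x)
where Lᵢ(x) = Π_{j≠i} (x - xⱼ)/(xᵢ - xⱼ)

L_0(0.5) = (0.5 - 1)/(0 - 1) × (0.5 - 2)/(0 - 2) × (0.5 - 3)/(0 - 3) = 0.312500
L_1(0.5) = (0.5 - 0)/(1 - 0) × (0.5 - 2)/(1 - 2) × (0.5 - 3)/(1 - 3) = 0.937500
L_2(0.5) = (0.5 - 0)/(2 - 0) × (0.5 - 1)/(2 - 1) × (0.5 - 3)/(2 - 3) = -0.312500
L_3(0.5) = (0.5 - 0)/(3 - 0) × (0.5 - 1)/(3 - 1) × (0.5 - 2)/(3 - 2) = 0.062500

P(0.5) = 12×L_0(0.5) + 12×L_1(0.5) + 7×L_2(0.5) + 4×L_3(0.5)
P(0.5) = 13.062500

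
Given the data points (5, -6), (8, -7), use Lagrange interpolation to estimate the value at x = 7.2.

Lagrange interpolation formula:
P(x) = Σ yᵢ × Lᵢ(x)
where Lᵢ(x) = Π_{j≠i} (x - xⱼ)/(xᵢ - xⱼ)

L_0(7.2) = (7.2 - 8)/(5 - 8) = 0.266667
L_1(7.2) = (7.2 - 5)/(8 - 5) = 0.733333

P(7.2) = (-6)×L_0(7.2) + (-7)×L_1(7.2)
P(7.2) = -6.733333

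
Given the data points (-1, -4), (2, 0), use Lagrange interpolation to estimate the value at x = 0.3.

Lagrange interpolation formula:
P(x) = Σ yᵢ × Lᵢ(x)
where Lᵢ(x) = Π_{j≠i} (x - xⱼ)/(xᵢ - xⱼ)

L_0(0.3) = (0.3 - 2)/(-1 - 2) = 0.566667
L_1(0.3) = (0.3 - (-1))/(2 - (-1)) = 0.433333

P(0.3) = (-4)×L_0(0.3) + 0×L_1(0.3)
P(0.3) = -2.266667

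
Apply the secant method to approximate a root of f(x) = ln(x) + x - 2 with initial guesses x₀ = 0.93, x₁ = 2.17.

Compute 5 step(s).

f(x) = ln(x) + x - 2
x₀ = 0.93, x₁ = 2.17

Secant formula: x_{n+1} = x_n - f(x_n)(x_n - x_{n-1})/(f(x_n) - f(x_{n-1}))

Iteration 1:
  f(0.930000) = -1.142571
  f(2.170000) = 0.944727
  x_2 = 2.170000 - 0.944727×(2.170000 - 0.930000)/(0.944727 - (-1.142571))
       = 1.608766
Iteration 2:
  f(2.170000) = 0.944727
  f(1.608766) = 0.084234
  x_3 = 1.608766 - 0.084234×(1.608766 - 2.170000)/(0.084234 - 0.944727)
       = 1.553827
Iteration 3:
  f(1.608766) = 0.084234
  f(1.553827) = -0.005452
  x_4 = 1.553827 - (-0.005452)×(1.553827 - 1.608766)/(-0.005452 - 0.084234)
       = 1.557167
Iteration 4:
  f(1.553827) = -0.005452
  f(1.557167) = 0.000035
  x_5 = 1.557167 - 0.000035×(1.557167 - 1.553827)/(0.000035 - (-0.005452))
       = 1.557146
Iteration 5:
  f(1.557167) = 0.000035
  f(1.557146) = 0.000000
  x_6 = 1.557146 - 0.000000×(1.557146 - 1.557167)/(0.000000 - 0.000035)
       = 1.557146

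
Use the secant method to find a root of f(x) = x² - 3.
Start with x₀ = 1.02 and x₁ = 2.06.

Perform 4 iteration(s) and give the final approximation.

f(x) = x² - 3
x₀ = 1.02, x₁ = 2.06

Secant formula: x_{n+1} = x_n - f(x_n)(x_n - x_{n-1})/(f(x_n) - f(x_{n-1}))

Iteration 1:
  f(1.020000) = -1.959600
  f(2.060000) = 1.243600
  x_2 = 2.060000 - 1.243600×(2.060000 - 1.020000)/(1.243600 - (-1.959600))
       = 1.656234
Iteration 2:
  f(2.060000) = 1.243600
  f(1.656234) = -0.256890
  x_3 = 1.656234 - (-0.256890)×(1.656234 - 2.060000)/(-0.256890 - 1.243600)
       = 1.725360
Iteration 3:
  f(1.656234) = -0.256890
  f(1.725360) = -0.023132
  x_4 = 1.725360 - (-0.023132)×(1.725360 - 1.656234)/(-0.023132 - (-0.256890))
       = 1.732201
Iteration 4:
  f(1.725360) = -0.023132
  f(1.732201) = 0.000520
  x_5 = 1.732201 - 0.000520×(1.732201 - 1.725360)/(0.000520 - (-0.023132))
       = 1.732051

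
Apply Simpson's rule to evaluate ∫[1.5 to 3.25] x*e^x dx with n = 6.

f(x) = x*e^x
a = 1.5, b = 3.25, n = 6
h = (b - a)/n = 0.291667

Simpson's rule: (h/3)[f(x₀) + 4f(x₁) + 2f(x₂) + ... + f(xₙ)]

x_0 = 1.5000, f(x_0) = 6.722534, coefficient = 1
x_1 = 1.7917, f(x_1) = 10.749002, coefficient = 4
x_2 = 2.0833, f(x_2) = 16.731656, coefficient = 2
x_3 = 2.3750, f(x_3) = 25.533656, coefficient = 4
x_4 = 2.6667, f(x_4) = 38.378443, coefficient = 2
x_5 = 2.9583, f(x_5) = 56.994763, coefficient = 4
x_6 = 3.2500, f(x_6) = 83.818605, coefficient = 1

I ≈ (0.291667/3) × 573.871022 = 55.793016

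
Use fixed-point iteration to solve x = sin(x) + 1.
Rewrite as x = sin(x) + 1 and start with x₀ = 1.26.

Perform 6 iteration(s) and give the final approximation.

Equation: x = sin(x) + 1
Fixed-point form: x = sin(x) + 1
x₀ = 1.26

x_1 = g(1.260000) = 1.952090
x_2 = g(1.952090) = 1.928184
x_3 = g(1.928184) = 1.936814
x_4 = g(1.936814) = 1.933760
x_5 = g(1.933760) = 1.934849
x_6 = g(1.934849) = 1.934462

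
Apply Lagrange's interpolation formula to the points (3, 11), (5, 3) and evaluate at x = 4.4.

Lagrange interpolation formula:
P(x) = Σ yᵢ × Lᵢ(x)
where Lᵢ(x) = Π_{j≠i} (x - xⱼ)/(xᵢ - xⱼ)

L_0(4.4) = (4.4 - 5)/(3 - 5) = 0.300000
L_1(4.4) = (4.4 - 3)/(5 - 3) = 0.700000

P(4.4) = 11×L_0(4.4) + 3×L_1(4.4)
P(4.4) = 5.400000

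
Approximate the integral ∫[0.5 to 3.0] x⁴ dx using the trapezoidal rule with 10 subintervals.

f(x) = x⁴
a = 0.5, b = 3.0, n = 10
h = (b - a)/n = 0.250000

Trapezoidal rule: (h/2)[f(x₀) + 2f(x₁) + 2f(x₂) + ... + f(xₙ)]

x_0 = 0.5000, f(x_0) = 0.062500, coefficient = 1
x_1 = 0.7500, f(x_1) = 0.316406, coefficient = 2
x_2 = 1.0000, f(x_2) = 1.000000, coefficient = 2
x_3 = 1.2500, f(x_3) = 2.441406, coefficient = 2
x_4 = 1.5000, f(x_4) = 5.062500, coefficient = 2
x_5 = 1.7500, f(x_5) = 9.378906, coefficient = 2
x_6 = 2.0000, f(x_6) = 16.000000, coefficient = 2
x_7 = 2.2500, f(x_7) = 25.628906, coefficient = 2
x_8 = 2.5000, f(x_8) = 39.062500, coefficient = 2
x_9 = 2.7500, f(x_9) = 57.191406, coefficient = 2
x_10 = 3.0000, f(x_10) = 81.000000, coefficient = 1

I ≈ (0.250000/2) × 393.226562 = 49.153320
Exact value: 48.593750
Error: 0.559570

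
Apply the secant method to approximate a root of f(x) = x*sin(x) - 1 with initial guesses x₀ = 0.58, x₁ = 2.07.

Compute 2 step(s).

f(x) = x*sin(x) - 1
x₀ = 0.58, x₁ = 2.07

Secant formula: x_{n+1} = x_n - f(x_n)(x_n - x_{n-1})/(f(x_n) - f(x_{n-1}))

Iteration 1:
  f(0.580000) = -0.682146
  f(2.070000) = 0.817386
  x_2 = 2.070000 - 0.817386×(2.070000 - 0.580000)/(0.817386 - (-0.682146))
       = 1.257810
Iteration 2:
  f(2.070000) = 0.817386
  f(1.257810) = 0.196704
  x_3 = 1.257810 - 0.196704×(1.257810 - 2.070000)/(0.196704 - 0.817386)
       = 1.000415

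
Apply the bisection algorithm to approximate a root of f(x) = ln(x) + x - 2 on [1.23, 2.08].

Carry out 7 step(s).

f(x) = ln(x) + x - 2
Initial interval: [1.23, 2.08]

Iteration 1:
  c_1 = (1.230000 + 2.080000)/2 = 1.655000
  f(c_1) = f(1.655000) = 0.158801
  f(a) × f(c) < 0, new interval: [1.230000, 1.655000]
Iteration 2:
  c_2 = (1.230000 + 1.655000)/2 = 1.442500
  f(c_2) = f(1.442500) = -0.191122
  f(a) × f(c) ≥ 0, new interval: [1.442500, 1.655000]
Iteration 3:
  c_3 = (1.442500 + 1.655000)/2 = 1.548750
  f(c_3) = f(1.548750) = -0.013802
  f(a) × f(c) ≥ 0, new interval: [1.548750, 1.655000]
Iteration 4:
  c_4 = (1.548750 + 1.655000)/2 = 1.601875
  f(c_4) = f(1.601875) = 0.073050
  f(a) × f(c) < 0, new interval: [1.548750, 1.601875]
Iteration 5:
  c_5 = (1.548750 + 1.601875)/2 = 1.575313
  f(c_5) = f(1.575313) = 0.029766
  f(a) × f(c) < 0, new interval: [1.548750, 1.575313]
Iteration 6:
  c_6 = (1.548750 + 1.575313)/2 = 1.562031
  f(c_6) = f(1.562031) = 0.008018
  f(a) × f(c) < 0, new interval: [1.548750, 1.562031]
Iteration 7:
  c_7 = (1.548750 + 1.562031)/2 = 1.555391
  f(c_7) = f(1.555391) = -0.002883
  f(a) × f(c) ≥ 0, new interval: [1.555391, 1.562031]

After 7 iteration(s), the approximation is c_7 = 1.555391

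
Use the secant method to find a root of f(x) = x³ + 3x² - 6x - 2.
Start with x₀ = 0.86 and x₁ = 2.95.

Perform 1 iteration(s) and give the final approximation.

f(x) = x³ + 3x² - 6x - 2
x₀ = 0.86, x₁ = 2.95

Secant formula: x_{n+1} = x_n - f(x_n)(x_n - x_{n-1})/(f(x_n) - f(x_{n-1}))

Iteration 1:
  f(0.860000) = -4.305144
  f(2.950000) = 32.079875
  x_2 = 2.950000 - 32.079875×(2.950000 - 0.860000)/(32.079875 - (-4.305144))
       = 1.107293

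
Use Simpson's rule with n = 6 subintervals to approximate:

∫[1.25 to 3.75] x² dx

f(x) = x²
a = 1.25, b = 3.75, n = 6
h = (b - a)/n = 0.416667

Simpson's rule: (h/3)[f(x₀) + 4f(x₁) + 2f(x₂) + ... + f(xₙ)]

x_0 = 1.2500, f(x_0) = 1.562500, coefficient = 1
x_1 = 1.6667, f(x_1) = 2.777778, coefficient = 4
x_2 = 2.0833, f(x_2) = 4.340278, coefficient = 2
x_3 = 2.5000, f(x_3) = 6.250000, coefficient = 4
x_4 = 2.9167, f(x_4) = 8.506944, coefficient = 2
x_5 = 3.3333, f(x_5) = 11.111111, coefficient = 4
x_6 = 3.7500, f(x_6) = 14.062500, coefficient = 1

I ≈ (0.416667/3) × 121.875000 = 16.927083
Exact value: 16.927083
Error: 0.000000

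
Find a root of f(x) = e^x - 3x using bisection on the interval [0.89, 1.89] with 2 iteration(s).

f(x) = e^x - 3x
Initial interval: [0.89, 1.89]

Iteration 1:
  c_1 = (0.890000 + 1.890000)/2 = 1.390000
  f(c_1) = f(1.390000) = -0.155150
  f(a) × f(c) ≥ 0, new interval: [1.390000, 1.890000]
Iteration 2:
  c_2 = (1.390000 + 1.890000)/2 = 1.640000
  f(c_2) = f(1.640000) = 0.235170
  f(a) × f(c) < 0, new interval: [1.390000, 1.640000]

After 2 iteration(s), the approximation is c_2 = 1.640000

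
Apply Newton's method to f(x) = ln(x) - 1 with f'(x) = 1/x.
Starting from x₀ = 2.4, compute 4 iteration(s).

f(x) = ln(x) - 1
f'(x) = 1/x
x₀ = 2.4

Newton-Raphson formula: x_{n+1} = x_n - f(x_n)/f'(x_n)

Iteration 1:
  f(2.400000) = -0.124531
  f'(2.400000) = 0.416667
  x_1 = 2.400000 - (-0.124531)/0.416667 = 2.698875
Iteration 2:
  f(2.698875) = -0.007165
  f'(2.698875) = 0.370525
  x_2 = 2.698875 - (-0.007165)/0.370525 = 2.718212
Iteration 3:
  f(2.718212) = -0.000026
  f'(2.718212) = 0.367889
  x_3 = 2.718212 - (-0.000026)/0.367889 = 2.718282
Iteration 4:
  f(2.718282) = 0.000000
  f'(2.718282) = 0.367879
  x_4 = 2.718282 - 0.000000/0.367879 = 2.718282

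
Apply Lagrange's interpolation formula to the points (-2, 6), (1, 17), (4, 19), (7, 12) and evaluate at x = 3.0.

Lagrange interpolation formula:
P(x) = Σ yᵢ × Lᵢ(x)
where Lᵢ(x) = Π_{j≠i} (x - xⱼ)/(xᵢ - xⱼ)

L_0(3.0) = (3.0 - 1)/(-2 - 1) × (3.0 - 4)/(-2 - 4) × (3.0 - 7)/(-2 - 7) = -0.049383
L_1(3.0) = (3.0 - (-2))/(1 - (-2)) × (3.0 - 4)/(1 - 4) × (3.0 - 7)/(1 - 7) = 0.370370
L_2(3.0) = (3.0 - (-2))/(4 - (-2)) × (3.0 - 1)/(4 - 1) × (3.0 - 7)/(4 - 7) = 0.740741
L_3(3.0) = (3.0 - (-2))/(7 - (-2)) × (3.0 - 1)/(7 - 1) × (3.0 - 4)/(7 - 4) = -0.061728

P(3.0) = 6×L_0(3.0) + 17×L_1(3.0) + 19×L_2(3.0) + 12×L_3(3.0)
P(3.0) = 19.333333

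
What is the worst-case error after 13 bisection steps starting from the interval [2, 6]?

Bisection error bound: |error| ≤ (b-a)/2^n
|error| ≤ (6 - 2)/2^13 = 4/2^13
|error| ≤ 0.0004882812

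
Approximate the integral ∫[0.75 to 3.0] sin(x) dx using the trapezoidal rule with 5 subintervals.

f(x) = sin(x)
a = 0.75, b = 3.0, n = 5
h = (b - a)/n = 0.450000

Trapezoidal rule: (h/2)[f(x₀) + 2f(x₁) + 2f(x₂) + ... + f(xₙ)]

x_0 = 0.7500, f(x_0) = 0.681639, coefficient = 1
x_1 = 1.2000, f(x_1) = 0.932039, coefficient = 2
x_2 = 1.6500, f(x_2) = 0.996865, coefficient = 2
x_3 = 2.1000, f(x_3) = 0.863209, coefficient = 2
x_4 = 2.5500, f(x_4) = 0.557684, coefficient = 2
x_5 = 3.0000, f(x_5) = 0.141120, coefficient = 1

I ≈ (0.450000/2) × 7.522353 = 1.692529
Exact value: 1.721681
Error: 0.029152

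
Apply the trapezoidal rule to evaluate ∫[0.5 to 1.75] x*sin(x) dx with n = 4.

f(x) = x*sin(x)
a = 0.5, b = 1.75, n = 4
h = (b - a)/n = 0.312500

Trapezoidal rule: (h/2)[f(x₀) + 2f(x₁) + 2f(x₂) + ... + f(xₙ)]

x_0 = 0.5000, f(x_0) = 0.239713, coefficient = 1
x_1 = 0.8125, f(x_1) = 0.589882, coefficient = 2
x_2 = 1.1250, f(x_2) = 1.015051, coefficient = 2
x_3 = 1.4375, f(x_3) = 1.424748, coefficient = 2
x_4 = 1.7500, f(x_4) = 1.721975, coefficient = 1

I ≈ (0.312500/2) × 8.021051 = 1.253289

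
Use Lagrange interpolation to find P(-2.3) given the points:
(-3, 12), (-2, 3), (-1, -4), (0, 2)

Lagrange interpolation formula:
P(x) = Σ yᵢ × Lᵢ(x)
where Lᵢ(x) = Π_{j≠i} (x - xⱼ)/(xᵢ - xⱼ)

L_0(-2.3) = (-2.3 - (-2))/(-3 - (-2)) × (-2.3 - (-1))/(-3 - (-1)) × (-2.3 - 0)/(-3 - 0) = 0.149500
L_1(-2.3) = (-2.3 - (-3))/(-2 - (-3)) × (-2.3 - (-1))/(-2 - (-1)) × (-2.3 - 0)/(-2 - 0) = 1.046500
L_2(-2.3) = (-2.3 - (-3))/(-1 - (-3)) × (-2.3 - (-2))/(-1 - (-2)) × (-2.3 - 0)/(-1 - 0) = -0.241500
L_3(-2.3) = (-2.3 - (-3))/(0 - (-3)) × (-2.3 - (-2))/(0 - (-2)) × (-2.3 - (-1))/(0 - (-1)) = 0.045500

P(-2.3) = 12×L_0(-2.3) + 3×L_1(-2.3) + (-4)×L_2(-2.3) + 2×L_3(-2.3)
P(-2.3) = 5.990500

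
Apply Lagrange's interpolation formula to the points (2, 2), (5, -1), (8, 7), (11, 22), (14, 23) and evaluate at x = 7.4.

Lagrange interpolation formula:
P(x) = Σ yᵢ × Lᵢ(x)
where Lᵢ(x) = Π_{j≠i} (x - xⱼ)/(xᵢ - xⱼ)

L_0(7.4) = (7.4 - 5)/(2 - 5) × (7.4 - 8)/(2 - 8) × (7.4 - 11)/(2 - 11) × (7.4 - 14)/(2 - 14) = -0.017600
L_1(7.4) = (7.4 - 2)/(5 - 2) × (7.4 - 8)/(5 - 8) × (7.4 - 11)/(5 - 11) × (7.4 - 14)/(5 - 14) = 0.158400
L_2(7.4) = (7.4 - 2)/(8 - 2) × (7.4 - 5)/(8 - 5) × (7.4 - 11)/(8 - 11) × (7.4 - 14)/(8 - 14) = 0.950400
L_3(7.4) = (7.4 - 2)/(11 - 2) × (7.4 - 5)/(11 - 5) × (7.4 - 8)/(11 - 8) × (7.4 - 14)/(11 - 14) = -0.105600
L_4(7.4) = (7.4 - 2)/(14 - 2) × (7.4 - 5)/(14 - 5) × (7.4 - 8)/(14 - 8) × (7.4 - 11)/(14 - 11) = 0.014400

P(7.4) = 2×L_0(7.4) + (-1)×L_1(7.4) + 7×L_2(7.4) + 22×L_3(7.4) + 23×L_4(7.4)
P(7.4) = 4.467200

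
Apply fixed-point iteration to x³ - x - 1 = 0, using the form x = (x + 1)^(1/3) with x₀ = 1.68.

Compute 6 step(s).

Equation: x³ - x - 1 = 0
Fixed-point form: x = (x + 1)^(1/3)
x₀ = 1.68

x_1 = g(1.680000) = 1.389030
x_2 = g(1.389030) = 1.336823
x_3 = g(1.336823) = 1.327013
x_4 = g(1.327013) = 1.325154
x_5 = g(1.325154) = 1.324801
x_6 = g(1.324801) = 1.324734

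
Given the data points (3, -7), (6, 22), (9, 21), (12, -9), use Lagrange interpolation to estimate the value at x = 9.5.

Lagrange interpolation formula:
P(x) = Σ yᵢ × Lᵢ(x)
where Lᵢ(x) = Π_{j≠i} (x - xⱼ)/(xᵢ - xⱼ)

L_0(9.5) = (9.5 - 6)/(3 - 6) × (9.5 - 9)/(3 - 9) × (9.5 - 12)/(3 - 12) = 0.027006
L_1(9.5) = (9.5 - 3)/(6 - 3) × (9.5 - 9)/(6 - 9) × (9.5 - 12)/(6 - 12) = -0.150463
L_2(9.5) = (9.5 - 3)/(9 - 3) × (9.5 - 6)/(9 - 6) × (9.5 - 12)/(9 - 12) = 1.053241
L_3(9.5) = (9.5 - 3)/(12 - 3) × (9.5 - 6)/(12 - 6) × (9.5 - 9)/(12 - 9) = 0.070216

P(9.5) = (-7)×L_0(9.5) + 22×L_1(9.5) + 21×L_2(9.5) + (-9)×L_3(9.5)
P(9.5) = 17.986883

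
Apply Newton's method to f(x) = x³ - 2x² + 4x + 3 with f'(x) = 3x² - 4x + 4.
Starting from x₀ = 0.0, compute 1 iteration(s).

f(x) = x³ - 2x² + 4x + 3
f'(x) = 3x² - 4x + 4
x₀ = 0.0

Newton-Raphson formula: x_{n+1} = x_n - f(x_n)/f'(x_n)

Iteration 1:
  f(0.000000) = 3.000000
  f'(0.000000) = 4.000000
  x_1 = 0.000000 - 3.000000/4.000000 = -0.750000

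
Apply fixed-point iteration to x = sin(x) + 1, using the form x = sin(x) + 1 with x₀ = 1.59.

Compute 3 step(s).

Equation: x = sin(x) + 1
Fixed-point form: x = sin(x) + 1
x₀ = 1.59

x_1 = g(1.590000) = 1.999816
x_2 = g(1.999816) = 1.909374
x_3 = g(1.909374) = 1.943228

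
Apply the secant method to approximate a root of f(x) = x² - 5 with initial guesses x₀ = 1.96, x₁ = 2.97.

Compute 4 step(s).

f(x) = x² - 5
x₀ = 1.96, x₁ = 2.97

Secant formula: x_{n+1} = x_n - f(x_n)(x_n - x_{n-1})/(f(x_n) - f(x_{n-1}))

Iteration 1:
  f(1.960000) = -1.158400
  f(2.970000) = 3.820900
  x_2 = 2.970000 - 3.820900×(2.970000 - 1.960000)/(3.820900 - (-1.158400))
       = 2.194970
Iteration 2:
  f(2.970000) = 3.820900
  f(2.194970) = -0.182109
  x_3 = 2.194970 - (-0.182109)×(2.194970 - 2.970000)/(-0.182109 - 3.820900)
       = 2.230228
Iteration 3:
  f(2.194970) = -0.182109
  f(2.230228) = -0.026083
  x_4 = 2.230228 - (-0.026083)×(2.230228 - 2.194970)/(-0.026083 - (-0.182109))
       = 2.236122
Iteration 4:
  f(2.230228) = -0.026083
  f(2.236122) = 0.000243
  x_5 = 2.236122 - 0.000243×(2.236122 - 2.230228)/(0.000243 - (-0.026083))
       = 2.236068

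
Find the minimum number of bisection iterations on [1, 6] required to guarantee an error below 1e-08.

We need (b-a)/2^n ≤ 1e-08
(6 - 1)/2^n ≤ 1e-08
5/2^n ≤ 1e-08
2^n ≥ 500000000
n ≥ log₂(500000000) = 28.90
n ≥ 29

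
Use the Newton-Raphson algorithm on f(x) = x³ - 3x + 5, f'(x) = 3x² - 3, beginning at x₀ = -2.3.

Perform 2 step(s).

f(x) = x³ - 3x + 5
f'(x) = 3x² - 3
x₀ = -2.3

Newton-Raphson formula: x_{n+1} = x_n - f(x_n)/f'(x_n)

Iteration 1:
  f(-2.300000) = -0.267000
  f'(-2.300000) = 12.870000
  x_1 = -2.300000 - (-0.267000)/12.870000 = -2.279254
Iteration 2:
  f(-2.279254) = -0.002961
  f'(-2.279254) = 12.584997
  x_2 = -2.279254 - (-0.002961)/12.584997 = -2.279019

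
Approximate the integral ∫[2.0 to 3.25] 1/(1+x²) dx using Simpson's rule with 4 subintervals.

f(x) = 1/(1+x²)
a = 2.0, b = 3.25, n = 4
h = (b - a)/n = 0.312500

Simpson's rule: (h/3)[f(x₀) + 4f(x₁) + 2f(x₂) + ... + f(xₙ)]

x_0 = 2.0000, f(x_0) = 0.200000, coefficient = 1
x_1 = 2.3125, f(x_1) = 0.157538, coefficient = 4
x_2 = 2.6250, f(x_2) = 0.126733, coefficient = 2
x_3 = 2.9375, f(x_3) = 0.103854, coefficient = 4
x_4 = 3.2500, f(x_4) = 0.086486, coefficient = 1

I ≈ (0.312500/3) × 1.585522 = 0.165158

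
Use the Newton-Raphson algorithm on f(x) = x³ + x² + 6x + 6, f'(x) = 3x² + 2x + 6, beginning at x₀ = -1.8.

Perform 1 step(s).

f(x) = x³ + x² + 6x + 6
f'(x) = 3x² + 2x + 6
x₀ = -1.8

Newton-Raphson formula: x_{n+1} = x_n - f(x_n)/f'(x_n)

Iteration 1:
  f(-1.800000) = -7.392000
  f'(-1.800000) = 12.120000
  x_1 = -1.800000 - (-7.392000)/12.120000 = -1.190099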